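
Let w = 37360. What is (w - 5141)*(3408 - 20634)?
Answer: -555004494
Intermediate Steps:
(w - 5141)*(3408 - 20634) = (37360 - 5141)*(3408 - 20634) = 32219*(-17226) = -555004494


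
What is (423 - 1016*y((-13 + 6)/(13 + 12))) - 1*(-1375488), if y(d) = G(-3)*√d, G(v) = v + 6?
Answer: 1375911 - 3048*I*√7/5 ≈ 1.3759e+6 - 1612.8*I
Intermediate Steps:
G(v) = 6 + v
y(d) = 3*√d (y(d) = (6 - 3)*√d = 3*√d)
(423 - 1016*y((-13 + 6)/(13 + 12))) - 1*(-1375488) = (423 - 3048*√((-13 + 6)/(13 + 12))) - 1*(-1375488) = (423 - 3048*√(-7/25)) + 1375488 = (423 - 3048*I*√7/5) + 1375488 = 1375911 - 3048*I*√7/5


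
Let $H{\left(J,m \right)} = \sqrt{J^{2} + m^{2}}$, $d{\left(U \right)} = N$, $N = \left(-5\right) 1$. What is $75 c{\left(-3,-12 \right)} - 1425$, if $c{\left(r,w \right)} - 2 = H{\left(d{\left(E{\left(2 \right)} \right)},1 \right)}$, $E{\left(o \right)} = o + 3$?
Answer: $-1275 + 75 \sqrt{26} \approx -892.57$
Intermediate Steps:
$N = -5$
$E{\left(o \right)} = 3 + o$
$d{\left(U \right)} = -5$
$c{\left(r,w \right)} = 2 + \sqrt{26}$ ($c{\left(r,w \right)} = 2 + \sqrt{\left(-5\right)^{2} + 1^{2}} = 2 + \sqrt{25 + 1} = 2 + \sqrt{26}$)
$75 c{\left(-3,-12 \right)} - 1425 = 75 \left(2 + \sqrt{26}\right) - 1425 = \left(150 + 75 \sqrt{26}\right) - 1425 = -1275 + 75 \sqrt{26}$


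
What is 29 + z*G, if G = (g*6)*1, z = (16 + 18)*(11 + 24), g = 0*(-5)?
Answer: 29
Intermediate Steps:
g = 0
z = 1190 (z = 34*35 = 1190)
G = 0 (G = (0*6)*1 = 0*1 = 0)
29 + z*G = 29 + 1190*0 = 29 + 0 = 29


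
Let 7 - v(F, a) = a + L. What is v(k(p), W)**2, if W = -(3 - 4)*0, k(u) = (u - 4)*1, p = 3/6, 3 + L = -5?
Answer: 225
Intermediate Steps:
L = -8 (L = -3 - 5 = -8)
p = 1/2 (p = 3*(1/6) = 1/2 ≈ 0.50000)
k(u) = -4 + u (k(u) = (-4 + u)*1 = -4 + u)
W = 0 (W = -(-1)*0 = -1*0 = 0)
v(F, a) = 15 - a (v(F, a) = 7 - (a - 8) = 7 - (-8 + a) = 7 + (8 - a) = 15 - a)
v(k(p), W)**2 = (15 - 1*0)**2 = (15 + 0)**2 = 15**2 = 225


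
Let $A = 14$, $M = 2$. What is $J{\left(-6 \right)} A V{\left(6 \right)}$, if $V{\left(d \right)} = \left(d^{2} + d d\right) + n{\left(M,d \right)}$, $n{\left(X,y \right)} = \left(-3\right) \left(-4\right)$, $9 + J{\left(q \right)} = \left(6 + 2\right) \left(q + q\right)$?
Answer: $-123480$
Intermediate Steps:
$J{\left(q \right)} = -9 + 16 q$ ($J{\left(q \right)} = -9 + \left(6 + 2\right) \left(q + q\right) = -9 + 8 \cdot 2 q = -9 + 16 q$)
$n{\left(X,y \right)} = 12$
$V{\left(d \right)} = 12 + 2 d^{2}$ ($V{\left(d \right)} = \left(d^{2} + d d\right) + 12 = \left(d^{2} + d^{2}\right) + 12 = 2 d^{2} + 12 = 12 + 2 d^{2}$)
$J{\left(-6 \right)} A V{\left(6 \right)} = \left(-9 + 16 \left(-6\right)\right) 14 \left(12 + 2 \cdot 6^{2}\right) = \left(-9 - 96\right) 14 \left(12 + 2 \cdot 36\right) = \left(-105\right) 14 \left(12 + 72\right) = \left(-1470\right) 84 = -123480$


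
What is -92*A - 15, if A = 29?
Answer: -2683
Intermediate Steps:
-92*A - 15 = -92*29 - 15 = -2668 - 15 = -2683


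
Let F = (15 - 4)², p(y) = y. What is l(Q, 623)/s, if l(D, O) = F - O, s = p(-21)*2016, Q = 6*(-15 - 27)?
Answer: 251/21168 ≈ 0.011858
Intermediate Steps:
Q = -252 (Q = 6*(-42) = -252)
s = -42336 (s = -21*2016 = -42336)
F = 121 (F = 11² = 121)
l(D, O) = 121 - O
l(Q, 623)/s = (121 - 1*623)/(-42336) = (121 - 623)*(-1/42336) = -502*(-1/42336) = 251/21168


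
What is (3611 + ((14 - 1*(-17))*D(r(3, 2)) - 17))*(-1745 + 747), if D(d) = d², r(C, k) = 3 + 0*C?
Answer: -3865254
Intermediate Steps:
r(C, k) = 3 (r(C, k) = 3 + 0 = 3)
(3611 + ((14 - 1*(-17))*D(r(3, 2)) - 17))*(-1745 + 747) = (3611 + ((14 - 1*(-17))*3² - 17))*(-1745 + 747) = (3611 + ((14 + 17)*9 - 17))*(-998) = (3611 + (31*9 - 17))*(-998) = (3611 + (279 - 17))*(-998) = (3611 + 262)*(-998) = 3873*(-998) = -3865254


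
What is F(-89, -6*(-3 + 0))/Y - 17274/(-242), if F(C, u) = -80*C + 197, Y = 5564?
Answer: 48941625/673244 ≈ 72.695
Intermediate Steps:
F(C, u) = 197 - 80*C
F(-89, -6*(-3 + 0))/Y - 17274/(-242) = (197 - 80*(-89))/5564 - 17274/(-242) = (197 + 7120)*(1/5564) - 17274*(-1/242) = 7317*(1/5564) + 8637/121 = 7317/5564 + 8637/121 = 48941625/673244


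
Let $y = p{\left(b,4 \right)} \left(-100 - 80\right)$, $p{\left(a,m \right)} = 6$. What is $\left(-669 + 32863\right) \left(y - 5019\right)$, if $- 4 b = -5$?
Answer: $-196351206$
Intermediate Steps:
$b = \frac{5}{4}$ ($b = \left(- \frac{1}{4}\right) \left(-5\right) = \frac{5}{4} \approx 1.25$)
$y = -1080$ ($y = 6 \left(-100 - 80\right) = 6 \left(-180\right) = -1080$)
$\left(-669 + 32863\right) \left(y - 5019\right) = \left(-669 + 32863\right) \left(-1080 - 5019\right) = 32194 \left(-6099\right) = -196351206$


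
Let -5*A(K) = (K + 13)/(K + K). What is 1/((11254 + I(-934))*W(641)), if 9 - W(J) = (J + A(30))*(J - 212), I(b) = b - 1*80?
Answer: -5/14075827712 ≈ -3.5522e-10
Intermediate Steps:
A(K) = -(13 + K)/(10*K) (A(K) = -(K + 13)/(5*(K + K)) = -(13 + K)/(5*(2*K)) = -(13 + K)*1/(2*K)/5 = -(13 + K)/(10*K))
I(b) = -80 + b (I(b) = b - 80 = -80 + b)
W(J) = 9 - (-212 + J)*(-43/300 + J) (W(J) = 9 - (J + (⅒)*(-13 - 1*30)/30)*(J - 212) = 9 - (J + (⅒)*(1/30)*(-13 - 30))*(-212 + J) = 9 - (J + (⅒)*(1/30)*(-43))*(-212 + J) = 9 - (J - 43/300)*(-212 + J) = 9 - (-43/300 + J)*(-212 + J) = 9 - (-212 + J)*(-43/300 + J))
1/((11254 + I(-934))*W(641)) = 1/((11254 + (-80 - 934))*(-1604/75 - 1*641² + (63643/300)*641)) = 1/((11254 - 1014)*(-1604/75 - 1*410881 + 40795163/300)) = 1/(10240*(-1604/75 - 410881 + 40795163/300)) = 1/(10240*(-27491851/100)) = (1/10240)*(-100/27491851) = -5/14075827712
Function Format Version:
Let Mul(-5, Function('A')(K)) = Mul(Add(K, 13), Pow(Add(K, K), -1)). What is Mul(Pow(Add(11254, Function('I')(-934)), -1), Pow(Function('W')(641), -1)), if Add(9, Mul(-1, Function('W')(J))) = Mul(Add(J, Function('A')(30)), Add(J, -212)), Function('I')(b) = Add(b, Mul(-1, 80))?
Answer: Rational(-5, 14075827712) ≈ -3.5522e-10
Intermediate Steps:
Function('A')(K) = Mul(Rational(-1, 10), Pow(K, -1), Add(13, K)) (Function('A')(K) = Mul(Rational(-1, 5), Mul(Add(K, 13), Pow(Add(K, K), -1))) = Mul(Rational(-1, 5), Mul(Add(13, K), Pow(Mul(2, K), -1))) = Mul(Rational(-1, 5), Mul(Add(13, K), Mul(Rational(1, 2), Pow(K, -1)))) = Mul(Rational(-1, 5), Mul(Rational(1, 2), Pow(K, -1), Add(13, K))) = Mul(Rational(-1, 10), Pow(K, -1), Add(13, K)))
Function('I')(b) = Add(-80, b) (Function('I')(b) = Add(b, -80) = Add(-80, b))
Function('W')(J) = Add(9, Mul(-1, Add(-212, J), Add(Rational(-43, 300), J))) (Function('W')(J) = Add(9, Mul(-1, Mul(Add(J, Mul(Rational(1, 10), Pow(30, -1), Add(-13, Mul(-1, 30)))), Add(J, -212)))) = Add(9, Mul(-1, Mul(Add(J, Mul(Rational(1, 10), Rational(1, 30), Add(-13, -30))), Add(-212, J)))) = Add(9, Mul(-1, Mul(Add(J, Mul(Rational(1, 10), Rational(1, 30), -43)), Add(-212, J)))) = Add(9, Mul(-1, Mul(Add(J, Rational(-43, 300)), Add(-212, J)))) = Add(9, Mul(-1, Mul(Add(Rational(-43, 300), J), Add(-212, J)))) = Add(9, Mul(-1, Mul(Add(-212, J), Add(Rational(-43, 300), J)))) = Add(9, Mul(-1, Add(-212, J), Add(Rational(-43, 300), J))))
Mul(Pow(Add(11254, Function('I')(-934)), -1), Pow(Function('W')(641), -1)) = Mul(Pow(Add(11254, Add(-80, -934)), -1), Pow(Add(Rational(-1604, 75), Mul(-1, Pow(641, 2)), Mul(Rational(63643, 300), 641)), -1)) = Mul(Pow(Add(11254, -1014), -1), Pow(Add(Rational(-1604, 75), Mul(-1, 410881), Rational(40795163, 300)), -1)) = Mul(Pow(10240, -1), Pow(Add(Rational(-1604, 75), -410881, Rational(40795163, 300)), -1)) = Mul(Rational(1, 10240), Pow(Rational(-27491851, 100), -1)) = Mul(Rational(1, 10240), Rational(-100, 27491851)) = Rational(-5, 14075827712)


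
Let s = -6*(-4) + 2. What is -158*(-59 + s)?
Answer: 5214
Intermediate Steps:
s = 26 (s = 24 + 2 = 26)
-158*(-59 + s) = -158*(-59 + 26) = -158*(-33) = 5214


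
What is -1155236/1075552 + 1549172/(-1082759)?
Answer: -729264304767/291140901992 ≈ -2.5048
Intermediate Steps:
-1155236/1075552 + 1549172/(-1082759) = -1155236*1/1075552 + 1549172*(-1/1082759) = -288809/268888 - 1549172/1082759 = -729264304767/291140901992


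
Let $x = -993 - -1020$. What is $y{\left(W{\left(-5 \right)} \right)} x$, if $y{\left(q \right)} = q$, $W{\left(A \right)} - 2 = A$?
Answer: $-81$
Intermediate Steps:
$W{\left(A \right)} = 2 + A$
$x = 27$ ($x = -993 + 1020 = 27$)
$y{\left(W{\left(-5 \right)} \right)} x = \left(2 - 5\right) 27 = \left(-3\right) 27 = -81$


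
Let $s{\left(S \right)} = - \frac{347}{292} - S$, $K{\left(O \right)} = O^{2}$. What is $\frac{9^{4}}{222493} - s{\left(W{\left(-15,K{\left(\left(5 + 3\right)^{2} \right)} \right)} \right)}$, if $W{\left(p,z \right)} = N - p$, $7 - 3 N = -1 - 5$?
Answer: $\frac{4005504097}{194903868} \approx 20.551$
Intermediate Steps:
$N = \frac{13}{3}$ ($N = \frac{7}{3} - \frac{-1 - 5}{3} = \frac{7}{3} - -2 = \frac{7}{3} + 2 = \frac{13}{3} \approx 4.3333$)
$W{\left(p,z \right)} = \frac{13}{3} - p$
$s{\left(S \right)} = - \frac{347}{292} - S$ ($s{\left(S \right)} = \left(-347\right) \frac{1}{292} - S = - \frac{347}{292} - S$)
$\frac{9^{4}}{222493} - s{\left(W{\left(-15,K{\left(\left(5 + 3\right)^{2} \right)} \right)} \right)} = \frac{9^{4}}{222493} - \left(- \frac{347}{292} - \left(\frac{13}{3} - -15\right)\right) = 6561 \cdot \frac{1}{222493} - \left(- \frac{347}{292} - \left(\frac{13}{3} + 15\right)\right) = \frac{6561}{222493} - \left(- \frac{347}{292} - \frac{58}{3}\right) = \frac{6561}{222493} - - \frac{17977}{876} = \frac{6561}{222493} + \frac{17977}{876} = \frac{4005504097}{194903868}$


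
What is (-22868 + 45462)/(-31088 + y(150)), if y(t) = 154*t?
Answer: -11297/3994 ≈ -2.8285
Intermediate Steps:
(-22868 + 45462)/(-31088 + y(150)) = (-22868 + 45462)/(-31088 + 154*150) = 22594/(-31088 + 23100) = 22594/(-7988) = 22594*(-1/7988) = -11297/3994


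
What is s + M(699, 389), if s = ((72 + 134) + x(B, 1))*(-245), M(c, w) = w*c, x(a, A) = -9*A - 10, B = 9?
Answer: 226096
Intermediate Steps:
x(a, A) = -10 - 9*A
M(c, w) = c*w
s = -45815 (s = ((72 + 134) + (-10 - 9*1))*(-245) = (206 + (-10 - 9))*(-245) = (206 - 19)*(-245) = 187*(-245) = -45815)
s + M(699, 389) = -45815 + 699*389 = -45815 + 271911 = 226096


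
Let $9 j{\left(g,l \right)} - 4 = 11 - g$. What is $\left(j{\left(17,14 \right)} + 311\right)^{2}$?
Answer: $\frac{7823209}{81} \approx 96583.0$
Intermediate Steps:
$j{\left(g,l \right)} = \frac{5}{3} - \frac{g}{9}$ ($j{\left(g,l \right)} = \frac{4}{9} + \frac{11 - g}{9} = \frac{4}{9} - \left(- \frac{11}{9} + \frac{g}{9}\right) = \frac{5}{3} - \frac{g}{9}$)
$\left(j{\left(17,14 \right)} + 311\right)^{2} = \left(\left(\frac{5}{3} - \frac{17}{9}\right) + 311\right)^{2} = \left(- \frac{2}{9} + 311\right)^{2} = \left(\frac{2797}{9}\right)^{2} = \frac{7823209}{81}$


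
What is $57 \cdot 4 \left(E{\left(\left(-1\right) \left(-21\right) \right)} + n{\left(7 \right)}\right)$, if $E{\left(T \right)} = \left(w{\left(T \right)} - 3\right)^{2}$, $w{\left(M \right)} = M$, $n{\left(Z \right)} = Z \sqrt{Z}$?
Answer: $73872 + 1596 \sqrt{7} \approx 78095.0$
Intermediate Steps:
$n{\left(Z \right)} = Z^{\frac{3}{2}}$
$E{\left(T \right)} = \left(-3 + T\right)^{2}$ ($E{\left(T \right)} = \left(T - 3\right)^{2} = \left(-3 + T\right)^{2}$)
$57 \cdot 4 \left(E{\left(\left(-1\right) \left(-21\right) \right)} + n{\left(7 \right)}\right) = 57 \cdot 4 \left(\left(-3 - -21\right)^{2} + 7^{\frac{3}{2}}\right) = 228 \left(\left(-3 + 21\right)^{2} + 7 \sqrt{7}\right) = 228 \left(18^{2} + 7 \sqrt{7}\right) = 228 \left(324 + 7 \sqrt{7}\right) = 73872 + 1596 \sqrt{7}$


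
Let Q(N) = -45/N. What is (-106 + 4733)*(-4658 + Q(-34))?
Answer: -732579029/34 ≈ -2.1546e+7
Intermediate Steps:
(-106 + 4733)*(-4658 + Q(-34)) = (-106 + 4733)*(-4658 - 45/(-34)) = 4627*(-4658 - 45*(-1/34)) = 4627*(-4658 + 45/34) = 4627*(-158327/34) = -732579029/34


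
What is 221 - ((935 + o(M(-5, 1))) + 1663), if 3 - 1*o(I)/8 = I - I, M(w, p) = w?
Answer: -2401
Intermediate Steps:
o(I) = 24 (o(I) = 24 - 8*(I - I) = 24 - 8*0 = 24 + 0 = 24)
221 - ((935 + o(M(-5, 1))) + 1663) = 221 - ((935 + 24) + 1663) = 221 - (959 + 1663) = 221 - 1*2622 = 221 - 2622 = -2401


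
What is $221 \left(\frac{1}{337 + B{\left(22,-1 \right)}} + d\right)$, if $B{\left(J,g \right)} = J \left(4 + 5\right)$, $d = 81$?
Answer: $\frac{9577256}{535} \approx 17901.0$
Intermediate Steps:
$B{\left(J,g \right)} = 9 J$ ($B{\left(J,g \right)} = J 9 = 9 J$)
$221 \left(\frac{1}{337 + B{\left(22,-1 \right)}} + d\right) = 221 \left(\frac{1}{337 + 9 \cdot 22} + 81\right) = 221 \left(\frac{1}{337 + 198} + 81\right) = 221 \left(\frac{1}{535} + 81\right) = 221 \cdot \frac{43336}{535} = \frac{9577256}{535}$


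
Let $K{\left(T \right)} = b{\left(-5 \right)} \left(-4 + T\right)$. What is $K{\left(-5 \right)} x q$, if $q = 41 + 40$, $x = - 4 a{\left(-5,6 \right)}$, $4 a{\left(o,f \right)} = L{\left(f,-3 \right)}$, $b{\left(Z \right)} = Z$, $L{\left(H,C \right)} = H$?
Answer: $-21870$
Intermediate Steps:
$a{\left(o,f \right)} = \frac{f}{4}$
$K{\left(T \right)} = 20 - 5 T$ ($K{\left(T \right)} = - 5 \left(-4 + T\right) = 20 - 5 T$)
$x = -6$ ($x = - 4 \cdot \frac{1}{4} \cdot 6 = \left(-4\right) \frac{3}{2} = -6$)
$q = 81$
$K{\left(-5 \right)} x q = \left(20 - -25\right) \left(-6\right) 81 = \left(20 + 25\right) \left(-6\right) 81 = 45 \left(-6\right) 81 = \left(-270\right) 81 = -21870$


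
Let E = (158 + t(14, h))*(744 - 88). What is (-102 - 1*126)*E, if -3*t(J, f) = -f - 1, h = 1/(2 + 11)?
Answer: -307910656/13 ≈ -2.3685e+7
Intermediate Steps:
h = 1/13 ≈ 0.076923
t(J, f) = 1/3 + f/3 (t(J, f) = -(-f - 1)/3 = -(-1 - f)/3 = 1/3 + f/3)
E = 4051456/39 (E = (158 + (1/3 + (1/3)*(1/13)))*(744 - 88) = (158 + (1/3 + 1/39))*656 = (158 + 14/39)*656 = (6176/39)*656 = 4051456/39 ≈ 1.0388e+5)
(-102 - 1*126)*E = (-102 - 1*126)*(4051456/39) = (-102 - 126)*(4051456/39) = -228*4051456/39 = -307910656/13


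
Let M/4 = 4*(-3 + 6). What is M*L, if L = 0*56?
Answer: 0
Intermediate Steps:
M = 48 (M = 4*(4*(-3 + 6)) = 4*(4*3) = 4*12 = 48)
L = 0
M*L = 48*0 = 0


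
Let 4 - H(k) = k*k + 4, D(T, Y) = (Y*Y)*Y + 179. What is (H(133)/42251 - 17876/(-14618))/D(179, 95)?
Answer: 248350537/264823445220686 ≈ 9.3780e-7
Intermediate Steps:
D(T, Y) = 179 + Y³ (D(T, Y) = Y²*Y + 179 = Y³ + 179 = 179 + Y³)
H(k) = -k² (H(k) = 4 - (k*k + 4) = 4 - (k² + 4) = 4 - (4 + k²) = 4 + (-4 - k²) = -k²)
(H(133)/42251 - 17876/(-14618))/D(179, 95) = (-1*133²/42251 - 17876/(-14618))/(179 + 95³) = (-1*17689*(1/42251) - 17876*(-1/14618))/(179 + 857375) = (-17689*1/42251 + 8938/7309)/857554 = (-17689/42251 + 8938/7309)*(1/857554) = (248350537/308812559)*(1/857554) = 248350537/264823445220686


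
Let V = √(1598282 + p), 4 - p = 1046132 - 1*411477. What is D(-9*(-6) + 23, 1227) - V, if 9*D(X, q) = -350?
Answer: -350/9 - √963631 ≈ -1020.5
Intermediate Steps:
p = -634651 (p = 4 - (1046132 - 1*411477) = 4 - (1046132 - 411477) = 4 - 1*634655 = 4 - 634655 = -634651)
D(X, q) = -350/9 (D(X, q) = (⅑)*(-350) = -350/9)
V = √963631 (V = √(1598282 - 634651) = √963631 ≈ 981.65)
D(-9*(-6) + 23, 1227) - V = -350/9 - √963631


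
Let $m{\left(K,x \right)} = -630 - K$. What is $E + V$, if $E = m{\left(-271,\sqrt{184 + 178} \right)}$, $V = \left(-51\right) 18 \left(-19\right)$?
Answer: $17083$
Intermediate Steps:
$V = 17442$ ($V = \left(-918\right) \left(-19\right) = 17442$)
$E = -359$ ($E = -630 - -271 = -630 + 271 = -359$)
$E + V = -359 + 17442 = 17083$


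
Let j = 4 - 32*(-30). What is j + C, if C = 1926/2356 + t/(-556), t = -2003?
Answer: 317142057/327484 ≈ 968.42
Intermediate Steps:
C = 1447481/327484 (C = 1926/2356 - 2003/(-556) = 1926*(1/2356) - 2003*(-1/556) = 963/1178 + 2003/556 = 1447481/327484 ≈ 4.4200)
j = 964 (j = 4 + 960 = 964)
j + C = 964 + 1447481/327484 = 317142057/327484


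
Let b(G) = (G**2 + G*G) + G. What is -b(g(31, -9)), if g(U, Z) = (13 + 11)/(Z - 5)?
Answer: -204/49 ≈ -4.1633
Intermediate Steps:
g(U, Z) = 24/(-5 + Z)
b(G) = G + 2*G**2 (b(G) = (G**2 + G**2) + G = 2*G**2 + G = G + 2*G**2)
-b(g(31, -9)) = -24/(-5 - 9)*(1 + 2*(24/(-5 - 9))) = -24/(-14)*(1 + 2*(24/(-14))) = -24*(-1/14)*(1 + 2*(24*(-1/14))) = -(-12)*(1 + 2*(-12/7))/7 = -(-12)*(1 - 24/7)/7 = -(-12)*(-17)/(7*7) = -1*204/49 = -204/49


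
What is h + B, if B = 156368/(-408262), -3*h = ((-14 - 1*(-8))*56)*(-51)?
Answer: -40209464/7039 ≈ -5712.4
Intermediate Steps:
h = -5712 (h = -(-14 - 1*(-8))*56*(-51)/3 = -(-14 + 8)*56*(-51)/3 = -(-6*56)*(-51)/3 = -(-112)*(-51) = -⅓*17136 = -5712)
B = -2696/7039 (B = 156368*(-1/408262) = -2696/7039 ≈ -0.38301)
h + B = -5712 - 2696/7039 = -40209464/7039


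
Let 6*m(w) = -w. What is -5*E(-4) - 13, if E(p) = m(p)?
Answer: -49/3 ≈ -16.333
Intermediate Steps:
m(w) = -w/6 (m(w) = (-w)/6 = -w/6)
E(p) = -p/6
-5*E(-4) - 13 = -(-5)*(-4)/6 - 13 = -5*⅔ - 13 = -10/3 - 13 = -49/3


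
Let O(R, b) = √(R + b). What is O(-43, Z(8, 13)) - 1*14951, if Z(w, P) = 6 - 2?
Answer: -14951 + I*√39 ≈ -14951.0 + 6.245*I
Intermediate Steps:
Z(w, P) = 4
O(-43, Z(8, 13)) - 1*14951 = √(-43 + 4) - 1*14951 = √(-39) - 14951 = I*√39 - 14951 = -14951 + I*√39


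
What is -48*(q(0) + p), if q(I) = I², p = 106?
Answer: -5088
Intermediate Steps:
-48*(q(0) + p) = -48*(0² + 106) = -48*(0 + 106) = -48*106 = -5088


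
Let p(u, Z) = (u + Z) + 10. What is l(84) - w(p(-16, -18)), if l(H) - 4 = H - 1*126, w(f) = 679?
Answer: -717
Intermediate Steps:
p(u, Z) = 10 + Z + u (p(u, Z) = (Z + u) + 10 = 10 + Z + u)
l(H) = -122 + H (l(H) = 4 + (H - 1*126) = 4 + (H - 126) = 4 + (-126 + H) = -122 + H)
l(84) - w(p(-16, -18)) = (-122 + 84) - 1*679 = -38 - 679 = -717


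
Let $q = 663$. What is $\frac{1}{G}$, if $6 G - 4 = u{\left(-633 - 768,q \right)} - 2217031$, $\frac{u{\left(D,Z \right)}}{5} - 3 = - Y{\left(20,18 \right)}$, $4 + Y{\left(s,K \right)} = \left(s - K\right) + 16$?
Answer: $- \frac{3}{1108541} \approx -2.7063 \cdot 10^{-6}$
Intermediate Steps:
$Y{\left(s,K \right)} = 12 + s - K$ ($Y{\left(s,K \right)} = -4 - \left(-16 + K - s\right) = -4 + \left(16 + s - K\right) = 12 + s - K$)
$u{\left(D,Z \right)} = -55$ ($u{\left(D,Z \right)} = 15 + 5 \left(- (12 + 20 - 18)\right) = 15 + 5 \left(\left(-1\right) 14\right) = 15 + 5 \left(-14\right) = 15 - 70 = -55$)
$G = - \frac{1108541}{3}$ ($G = \frac{2}{3} + \frac{-55 - 2217031}{6} = \frac{2}{3} + \frac{1}{6} \left(-2217086\right) = \frac{2}{3} - \frac{1108543}{3} = - \frac{1108541}{3} \approx -3.6951 \cdot 10^{5}$)
$\frac{1}{G} = \frac{1}{- \frac{1108541}{3}} = - \frac{3}{1108541}$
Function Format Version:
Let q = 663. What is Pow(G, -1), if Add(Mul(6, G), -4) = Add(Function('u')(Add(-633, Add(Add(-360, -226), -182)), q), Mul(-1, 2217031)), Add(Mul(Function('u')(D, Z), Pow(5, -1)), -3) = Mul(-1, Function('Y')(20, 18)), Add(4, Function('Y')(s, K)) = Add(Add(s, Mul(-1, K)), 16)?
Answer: Rational(-3, 1108541) ≈ -2.7063e-6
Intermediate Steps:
Function('Y')(s, K) = Add(12, s, Mul(-1, K)) (Function('Y')(s, K) = Add(-4, Add(Add(s, Mul(-1, K)), 16)) = Add(-4, Add(16, s, Mul(-1, K))) = Add(12, s, Mul(-1, K)))
Function('u')(D, Z) = -55 (Function('u')(D, Z) = Add(15, Mul(5, Mul(-1, Add(12, 20, Mul(-1, 18))))) = Add(15, Mul(5, Mul(-1, Add(12, 20, -18)))) = Add(15, Mul(5, Mul(-1, 14))) = Add(15, Mul(5, -14)) = Add(15, -70) = -55)
G = Rational(-1108541, 3) (G = Add(Rational(2, 3), Mul(Rational(1, 6), Add(-55, Mul(-1, 2217031)))) = Add(Rational(2, 3), Mul(Rational(1, 6), Add(-55, -2217031))) = Add(Rational(2, 3), Mul(Rational(1, 6), -2217086)) = Add(Rational(2, 3), Rational(-1108543, 3)) = Rational(-1108541, 3) ≈ -3.6951e+5)
Pow(G, -1) = Pow(Rational(-1108541, 3), -1) = Rational(-3, 1108541)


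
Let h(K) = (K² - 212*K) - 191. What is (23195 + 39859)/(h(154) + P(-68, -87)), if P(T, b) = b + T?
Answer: -31527/4639 ≈ -6.7961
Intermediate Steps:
h(K) = -191 + K² - 212*K
P(T, b) = T + b
(23195 + 39859)/(h(154) + P(-68, -87)) = (23195 + 39859)/((-191 + 154² - 212*154) + (-68 - 87)) = 63054/((-191 + 23716 - 32648) - 155) = 63054/(-9123 - 155) = 63054/(-9278) = 63054*(-1/9278) = -31527/4639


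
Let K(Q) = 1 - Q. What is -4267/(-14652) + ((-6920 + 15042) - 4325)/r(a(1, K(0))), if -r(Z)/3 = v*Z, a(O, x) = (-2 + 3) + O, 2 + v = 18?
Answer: -4602001/117216 ≈ -39.261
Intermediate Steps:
v = 16 (v = -2 + 18 = 16)
a(O, x) = 1 + O
r(Z) = -48*Z
-4267/(-14652) + ((-6920 + 15042) - 4325)/r(a(1, K(0))) = -4267/(-14652) + ((-6920 + 15042) - 4325)/((-48*(1 + 1))) = -4267*(-1/14652) + (8122 - 4325)/((-48*2)) = 4267/14652 + 3797/(-96) = 4267/14652 + 3797*(-1/96) = 4267/14652 - 3797/96 = -4602001/117216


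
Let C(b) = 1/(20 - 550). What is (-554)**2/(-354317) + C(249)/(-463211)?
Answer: -75348439301963/86985471900110 ≈ -0.86622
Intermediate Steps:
C(b) = -1/530 (C(b) = 1/(-530) = -1/530)
(-554)**2/(-354317) + C(249)/(-463211) = (-554)**2/(-354317) - 1/530/(-463211) = 306916*(-1/354317) - 1/530*(-1/463211) = -306916/354317 + 1/245501830 = -75348439301963/86985471900110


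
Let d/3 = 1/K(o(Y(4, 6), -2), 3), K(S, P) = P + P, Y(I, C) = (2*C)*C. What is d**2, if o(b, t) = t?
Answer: 1/4 ≈ 0.25000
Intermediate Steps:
Y(I, C) = 2*C**2
K(S, P) = 2*P
d = 1/2 (d = 3/((2*3)) = 3/6 = 3*(1/6) = 1/2 ≈ 0.50000)
d**2 = (1/2)**2 = 1/4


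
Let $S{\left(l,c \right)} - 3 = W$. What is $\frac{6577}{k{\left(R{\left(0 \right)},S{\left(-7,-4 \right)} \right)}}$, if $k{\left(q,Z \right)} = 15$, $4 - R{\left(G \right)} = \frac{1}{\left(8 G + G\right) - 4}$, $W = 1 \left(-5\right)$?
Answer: $\frac{6577}{15} \approx 438.47$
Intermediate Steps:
$W = -5$
$S{\left(l,c \right)} = -2$ ($S{\left(l,c \right)} = 3 - 5 = -2$)
$R{\left(G \right)} = 4 - \frac{1}{-4 + 9 G}$ ($R{\left(G \right)} = 4 - \frac{1}{\left(8 G + G\right) - 4} = 4 - \frac{1}{9 G - 4} = 4 - \frac{1}{-4 + 9 G}$)
$\frac{6577}{k{\left(R{\left(0 \right)},S{\left(-7,-4 \right)} \right)}} = \frac{6577}{15}$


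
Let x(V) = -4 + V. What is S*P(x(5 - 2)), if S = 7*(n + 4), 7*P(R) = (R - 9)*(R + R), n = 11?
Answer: 300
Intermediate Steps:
P(R) = 2*R*(-9 + R)/7 (P(R) = ((R - 9)*(R + R))/7 = ((-9 + R)*(2*R))/7 = (2*R*(-9 + R))/7 = 2*R*(-9 + R)/7)
S = 105 (S = 7*(11 + 4) = 7*15 = 105)
S*P(x(5 - 2)) = 105*(2*(-4 + (5 - 2))*(-9 + (-4 + (5 - 2)))/7) = 105*(2*(-4 + 3)*(-9 + (-4 + 3))/7) = 105*((2/7)*(-1)*(-9 - 1)) = 105*((2/7)*(-1)*(-10)) = 105*(20/7) = 300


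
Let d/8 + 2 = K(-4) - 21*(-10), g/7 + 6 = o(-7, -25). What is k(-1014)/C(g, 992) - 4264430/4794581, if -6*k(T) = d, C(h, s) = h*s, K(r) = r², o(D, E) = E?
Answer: -12275173366/13822777023 ≈ -0.88804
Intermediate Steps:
g = -217 (g = -42 + 7*(-25) = -42 - 175 = -217)
d = 1792 (d = -16 + 8*((-4)² - 21*(-10)) = -16 + 8*(16 + 210) = -16 + 8*226 = -16 + 1808 = 1792)
k(T) = -896/3 (k(T) = -⅙*1792 = -896/3)
k(-1014)/C(g, 992) - 4264430/4794581 = -896/(3*((-217*992))) - 4264430/4794581 = -896/3/(-215264) - 4264430*1/4794581 = -896/3*(-1/215264) - 4264430/4794581 = 4/2883 - 4264430/4794581 = -12275173366/13822777023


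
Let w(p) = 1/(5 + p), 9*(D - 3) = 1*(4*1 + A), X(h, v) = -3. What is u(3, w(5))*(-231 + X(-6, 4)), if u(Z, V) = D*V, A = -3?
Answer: -364/5 ≈ -72.800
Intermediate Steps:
D = 28/9 (D = 3 + (1*(4*1 - 3))/9 = 3 + (1*(4 - 3))/9 = 3 + (1*1)/9 = 3 + (⅑)*1 = 3 + ⅑ = 28/9 ≈ 3.1111)
u(Z, V) = 28*V/9
u(3, w(5))*(-231 + X(-6, 4)) = (28/(9*(5 + 5)))*(-231 - 3) = ((28/9)/10)*(-234) = ((28/9)*(⅒))*(-234) = (14/45)*(-234) = -364/5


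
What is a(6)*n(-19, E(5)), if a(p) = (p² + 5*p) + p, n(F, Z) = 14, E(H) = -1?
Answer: 1008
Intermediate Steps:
a(p) = p² + 6*p
a(6)*n(-19, E(5)) = (6*(6 + 6))*14 = (6*12)*14 = 72*14 = 1008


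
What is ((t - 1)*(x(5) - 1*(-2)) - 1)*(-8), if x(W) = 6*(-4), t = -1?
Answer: -344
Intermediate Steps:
x(W) = -24
((t - 1)*(x(5) - 1*(-2)) - 1)*(-8) = ((-1 - 1)*(-24 - 1*(-2)) - 1)*(-8) = (-2*(-24 + 2) - 1)*(-8) = (-2*(-22) - 1)*(-8) = (44 - 1)*(-8) = 43*(-8) = -344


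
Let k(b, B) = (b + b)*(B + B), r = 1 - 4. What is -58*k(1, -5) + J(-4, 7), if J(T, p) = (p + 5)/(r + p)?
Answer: 1163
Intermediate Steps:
r = -3
k(b, B) = 4*B*b (k(b, B) = (2*b)*(2*B) = 4*B*b)
J(T, p) = (5 + p)/(-3 + p) (J(T, p) = (p + 5)/(-3 + p) = (5 + p)/(-3 + p))
-58*k(1, -5) + J(-4, 7) = -232*(-5) + (5 + 7)/(-3 + 7) = -58*(-20) + 12/4 = 1160 + (1/4)*12 = 1160 + 3 = 1163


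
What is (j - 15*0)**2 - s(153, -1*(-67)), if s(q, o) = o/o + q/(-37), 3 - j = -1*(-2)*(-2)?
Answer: 1929/37 ≈ 52.135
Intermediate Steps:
j = 7 (j = 3 - (-1*(-2))*(-2) = 3 - 2*(-2) = 3 - 1*(-4) = 3 + 4 = 7)
s(q, o) = 1 - q/37 (s(q, o) = 1 + q*(-1/37) = 1 - q/37)
(j - 15*0)**2 - s(153, -1*(-67)) = (7 - 15*0)**2 - (1 - 1/37*153) = (7 + 0)**2 - (1 - 153/37) = 7**2 - 1*(-116/37) = 49 + 116/37 = 1929/37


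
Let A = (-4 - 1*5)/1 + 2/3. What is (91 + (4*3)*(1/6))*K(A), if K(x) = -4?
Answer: -372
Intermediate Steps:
A = -25/3 (A = (-4 - 5)*1 + 2*(⅓) = -9*1 + ⅔ = -9 + ⅔ = -25/3 ≈ -8.3333)
(91 + (4*3)*(1/6))*K(A) = (91 + (4*3)*(1/6))*(-4) = (91 + 12*(1*(⅙)))*(-4) = (91 + 12*(⅙))*(-4) = (91 + 2)*(-4) = 93*(-4) = -372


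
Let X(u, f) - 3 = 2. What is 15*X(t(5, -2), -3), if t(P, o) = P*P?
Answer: 75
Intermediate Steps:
t(P, o) = P**2
X(u, f) = 5 (X(u, f) = 3 + 2 = 5)
15*X(t(5, -2), -3) = 15*5 = 75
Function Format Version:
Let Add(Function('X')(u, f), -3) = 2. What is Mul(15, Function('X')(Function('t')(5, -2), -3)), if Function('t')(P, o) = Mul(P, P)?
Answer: 75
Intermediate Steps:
Function('t')(P, o) = Pow(P, 2)
Function('X')(u, f) = 5 (Function('X')(u, f) = Add(3, 2) = 5)
Mul(15, Function('X')(Function('t')(5, -2), -3)) = Mul(15, 5) = 75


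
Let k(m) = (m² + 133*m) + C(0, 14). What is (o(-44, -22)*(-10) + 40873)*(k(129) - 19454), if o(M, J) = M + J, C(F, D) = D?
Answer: 596330814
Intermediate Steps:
o(M, J) = J + M
k(m) = 14 + m² + 133*m (k(m) = (m² + 133*m) + 14 = 14 + m² + 133*m)
(o(-44, -22)*(-10) + 40873)*(k(129) - 19454) = ((-22 - 44)*(-10) + 40873)*((14 + 129² + 133*129) - 19454) = (-66*(-10) + 40873)*((14 + 16641 + 17157) - 19454) = (660 + 40873)*(33812 - 19454) = 41533*14358 = 596330814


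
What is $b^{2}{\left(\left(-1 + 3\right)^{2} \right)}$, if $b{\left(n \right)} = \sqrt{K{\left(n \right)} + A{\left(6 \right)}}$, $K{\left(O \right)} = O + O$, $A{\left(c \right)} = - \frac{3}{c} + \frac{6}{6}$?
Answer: $\frac{17}{2} \approx 8.5$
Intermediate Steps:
$A{\left(c \right)} = 1 - \frac{3}{c}$ ($A{\left(c \right)} = - \frac{3}{c} + 6 \cdot \frac{1}{6} = - \frac{3}{c} + 1 = 1 - \frac{3}{c}$)
$K{\left(O \right)} = 2 O$
$b{\left(n \right)} = \sqrt{\frac{1}{2} + 2 n}$ ($b{\left(n \right)} = \sqrt{2 n + \frac{-3 + 6}{6}} = \sqrt{2 n + \frac{1}{6} \cdot 3} = \sqrt{2 n + \frac{1}{2}} = \sqrt{\frac{1}{2} + 2 n}$)
$b^{2}{\left(\left(-1 + 3\right)^{2} \right)} = \left(\frac{\sqrt{2 + 8 \left(-1 + 3\right)^{2}}}{2}\right)^{2} = \left(\frac{\sqrt{2 + 8 \cdot 2^{2}}}{2}\right)^{2} = \left(\frac{\sqrt{2 + 8 \cdot 4}}{2}\right)^{2} = \left(\frac{\sqrt{2 + 32}}{2}\right)^{2} = \left(\frac{\sqrt{34}}{2}\right)^{2} = \frac{17}{2}$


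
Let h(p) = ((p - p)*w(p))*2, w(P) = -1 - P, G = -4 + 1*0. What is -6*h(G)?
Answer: 0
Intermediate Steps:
G = -4 (G = -4 + 0 = -4)
h(p) = 0 (h(p) = ((p - p)*(-1 - p))*2 = (0*(-1 - p))*2 = 0*2 = 0)
-6*h(G) = -6*0 = 0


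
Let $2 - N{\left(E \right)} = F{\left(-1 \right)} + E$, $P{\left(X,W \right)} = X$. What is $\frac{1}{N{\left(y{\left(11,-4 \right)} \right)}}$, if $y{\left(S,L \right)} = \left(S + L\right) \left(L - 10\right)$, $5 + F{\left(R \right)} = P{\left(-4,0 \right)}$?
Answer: $\frac{1}{109} \approx 0.0091743$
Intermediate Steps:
$F{\left(R \right)} = -9$ ($F{\left(R \right)} = -5 - 4 = -9$)
$y{\left(S,L \right)} = \left(-10 + L\right) \left(L + S\right)$ ($y{\left(S,L \right)} = \left(L + S\right) \left(-10 + L\right) = \left(-10 + L\right) \left(L + S\right)$)
$N{\left(E \right)} = 11 - E$ ($N{\left(E \right)} = 2 - \left(-9 + E\right) = 11 - E$)
$\frac{1}{N{\left(y{\left(11,-4 \right)} \right)}} = \frac{1}{11 - \left(\left(-4\right)^{2} - -40 - 110 - 44\right)} = \frac{1}{11 - \left(16 + 40 - 110 - 44\right)} = \frac{1}{11 - -98} = \frac{1}{11 + 98} = \frac{1}{109}$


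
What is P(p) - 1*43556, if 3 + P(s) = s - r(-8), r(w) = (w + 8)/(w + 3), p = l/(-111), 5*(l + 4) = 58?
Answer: -24175283/555 ≈ -43559.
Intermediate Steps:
l = 38/5 (l = -4 + (⅕)*58 = -4 + 58/5 = 38/5 ≈ 7.6000)
p = -38/555 (p = (38/5)/(-111) = (38/5)*(-1/111) = -38/555 ≈ -0.068468)
r(w) = (8 + w)/(3 + w)
P(s) = -3 + s (P(s) = -3 + (s - (8 - 8)/(3 - 8)) = -3 + (s - 0/(-5)) = -3 + (s - (-1)*0/5) = -3 + (s - 1*0) = -3 + (s + 0) = -3 + s)
P(p) - 1*43556 = (-3 - 38/555) - 1*43556 = -1703/555 - 43556 = -24175283/555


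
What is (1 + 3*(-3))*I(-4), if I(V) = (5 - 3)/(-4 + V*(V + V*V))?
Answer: 4/13 ≈ 0.30769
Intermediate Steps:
I(V) = 2/(-4 + V*(V + V**2))
(1 + 3*(-3))*I(-4) = (1 + 3*(-3))*(2/(-4 + (-4)**2 + (-4)**3)) = (1 - 9)*(2/(-4 + 16 - 64)) = -16/(-52) = -16*(-1)/52 = -8*(-1/26) = 4/13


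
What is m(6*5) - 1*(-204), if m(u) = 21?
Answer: 225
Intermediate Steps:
m(6*5) - 1*(-204) = 21 - 1*(-204) = 21 + 204 = 225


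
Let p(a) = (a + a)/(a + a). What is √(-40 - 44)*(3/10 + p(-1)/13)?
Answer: 49*I*√21/65 ≈ 3.4546*I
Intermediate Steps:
p(a) = 1 (p(a) = (2*a)/((2*a)) = (2*a)*(1/(2*a)) = 1)
√(-40 - 44)*(3/10 + p(-1)/13) = √(-40 - 44)*(3/10 + 1/13) = √(-84)*(3*(⅒) + 1*(1/13)) = (2*I*√21)*(3/10 + 1/13) = (2*I*√21)*(49/130) = 49*I*√21/65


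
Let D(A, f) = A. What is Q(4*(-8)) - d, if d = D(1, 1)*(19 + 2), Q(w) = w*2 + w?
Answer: -117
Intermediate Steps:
Q(w) = 3*w (Q(w) = 2*w + w = 3*w)
d = 21 (d = 1*(19 + 2) = 1*21 = 21)
Q(4*(-8)) - d = 3*(4*(-8)) - 1*21 = 3*(-32) - 21 = -96 - 21 = -117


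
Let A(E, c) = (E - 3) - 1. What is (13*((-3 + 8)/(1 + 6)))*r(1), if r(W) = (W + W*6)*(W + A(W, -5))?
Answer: -130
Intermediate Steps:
A(E, c) = -4 + E (A(E, c) = (-3 + E) - 1 = -4 + E)
r(W) = 7*W*(-4 + 2*W) (r(W) = (W + W*6)*(W + (-4 + W)) = (W + 6*W)*(-4 + 2*W) = (7*W)*(-4 + 2*W) = 7*W*(-4 + 2*W))
(13*((-3 + 8)/(1 + 6)))*r(1) = (13*((-3 + 8)/(1 + 6)))*(14*1*(-2 + 1)) = (13*(5/7))*(14*1*(-1)) = (13*(5*(1/7)))*(-14) = (13*(5/7))*(-14) = (65/7)*(-14) = -130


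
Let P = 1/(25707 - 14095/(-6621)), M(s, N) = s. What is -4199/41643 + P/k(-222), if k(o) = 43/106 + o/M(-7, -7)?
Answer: -8517268233188044/84469840619000949 ≈ -0.10083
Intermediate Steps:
P = 6621/170220142 (P = 1/(25707 - 14095*(-1)/6621) = 1/(25707 - 1*(-14095/6621)) = 1/(25707 + 14095/6621) = 1/(170220142/6621) = 6621/170220142 ≈ 3.8897e-5)
k(o) = 43/106 - o/7 (k(o) = 43/106 + o/(-7) = 43*(1/106) + o*(-1/7) = 43/106 - o/7)
-4199/41643 + P/k(-222) = -4199/41643 + 6621/(170220142*(43/106 - 1/7*(-222))) = -4199*1/41643 + 6621/(170220142*(43/106 + 222/7)) = -4199/41643 + 6621/(170220142*(23833/742)) = -4199/41643 + (6621/170220142)*(742/23833) = -4199/41643 + 2456391/2028428322143 = -8517268233188044/84469840619000949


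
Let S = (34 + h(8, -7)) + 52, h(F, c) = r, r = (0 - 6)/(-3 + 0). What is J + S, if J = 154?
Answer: 242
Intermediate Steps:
r = 2 (r = -6/(-3) = -6*(-⅓) = 2)
h(F, c) = 2
S = 88 (S = (34 + 2) + 52 = 36 + 52 = 88)
J + S = 154 + 88 = 242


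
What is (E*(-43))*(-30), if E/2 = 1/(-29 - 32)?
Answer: -2580/61 ≈ -42.295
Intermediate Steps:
E = -2/61 (E = 2/(-29 - 32) = 2/(-61) = 2*(-1/61) = -2/61 ≈ -0.032787)
(E*(-43))*(-30) = -2/61*(-43)*(-30) = (86/61)*(-30) = -2580/61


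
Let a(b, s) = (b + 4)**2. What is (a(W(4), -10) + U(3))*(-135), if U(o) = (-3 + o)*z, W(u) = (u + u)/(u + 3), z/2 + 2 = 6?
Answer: -174960/49 ≈ -3570.6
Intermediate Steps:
z = 8 (z = -4 + 2*6 = -4 + 12 = 8)
W(u) = 2*u/(3 + u) (W(u) = (2*u)/(3 + u) = 2*u/(3 + u))
U(o) = -24 + 8*o (U(o) = (-3 + o)*8 = -24 + 8*o)
a(b, s) = (4 + b)**2
(a(W(4), -10) + U(3))*(-135) = ((4 + 2*4/(3 + 4))**2 + (-24 + 8*3))*(-135) = ((4 + 2*4/7)**2 + (-24 + 24))*(-135) = ((4 + 2*4*(1/7))**2 + 0)*(-135) = ((4 + 8/7)**2 + 0)*(-135) = ((36/7)**2 + 0)*(-135) = (1296/49 + 0)*(-135) = (1296/49)*(-135) = -174960/49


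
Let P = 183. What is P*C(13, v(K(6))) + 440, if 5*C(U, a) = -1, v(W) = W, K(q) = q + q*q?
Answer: 2017/5 ≈ 403.40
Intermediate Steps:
K(q) = q + q**2
C(U, a) = -1/5 (C(U, a) = (1/5)*(-1) = -1/5)
P*C(13, v(K(6))) + 440 = 183*(-1/5) + 440 = -183/5 + 440 = 2017/5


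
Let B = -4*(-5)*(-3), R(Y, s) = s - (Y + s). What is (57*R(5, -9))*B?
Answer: 17100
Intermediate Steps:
R(Y, s) = -Y (R(Y, s) = s + (-Y - s) = -Y)
B = -60 (B = 20*(-3) = -60)
(57*R(5, -9))*B = (57*(-1*5))*(-60) = (57*(-5))*(-60) = -285*(-60) = 17100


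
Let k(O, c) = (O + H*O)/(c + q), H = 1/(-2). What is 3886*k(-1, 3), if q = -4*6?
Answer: 1943/21 ≈ 92.524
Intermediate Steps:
H = -1/2 ≈ -0.50000
q = -24
k(O, c) = O/(2*(-24 + c)) (k(O, c) = (O - O/2)/(c - 24) = (O/2)/(-24 + c) = O/(2*(-24 + c)))
3886*k(-1, 3) = 3886*((1/2)*(-1)/(-24 + 3)) = 3886*((1/2)*(-1)/(-21)) = 3886*((1/2)*(-1)*(-1/21)) = 3886*(1/42) = 1943/21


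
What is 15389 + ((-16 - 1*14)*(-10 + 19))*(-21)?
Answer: 21059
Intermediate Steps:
15389 + ((-16 - 1*14)*(-10 + 19))*(-21) = 15389 + ((-16 - 14)*9)*(-21) = 15389 - 30*9*(-21) = 15389 - 270*(-21) = 15389 + 5670 = 21059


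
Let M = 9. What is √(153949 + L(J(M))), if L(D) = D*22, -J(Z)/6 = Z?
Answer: √152761 ≈ 390.85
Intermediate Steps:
J(Z) = -6*Z
L(D) = 22*D
√(153949 + L(J(M))) = √(153949 + 22*(-6*9)) = √(153949 + 22*(-54)) = √(153949 - 1188) = √152761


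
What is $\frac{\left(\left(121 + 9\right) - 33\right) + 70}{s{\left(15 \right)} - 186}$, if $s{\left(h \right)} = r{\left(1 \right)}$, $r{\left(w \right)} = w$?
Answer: $- \frac{167}{185} \approx -0.9027$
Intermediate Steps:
$s{\left(h \right)} = 1$
$\frac{\left(\left(121 + 9\right) - 33\right) + 70}{s{\left(15 \right)} - 186} = \frac{\left(\left(121 + 9\right) - 33\right) + 70}{1 - 186} = \frac{\left(130 - 33\right) + 70}{-185} = \left(97 + 70\right) \left(- \frac{1}{185}\right) = 167 \left(- \frac{1}{185}\right) = - \frac{167}{185}$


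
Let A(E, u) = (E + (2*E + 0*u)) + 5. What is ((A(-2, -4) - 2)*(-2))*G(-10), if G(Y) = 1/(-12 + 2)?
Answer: -⅗ ≈ -0.60000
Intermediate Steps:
A(E, u) = 5 + 3*E (A(E, u) = (E + (2*E + 0)) + 5 = (E + 2*E) + 5 = 3*E + 5 = 5 + 3*E)
G(Y) = -⅒ (G(Y) = 1/(-10) = -⅒)
((A(-2, -4) - 2)*(-2))*G(-10) = (((5 + 3*(-2)) - 2)*(-2))*(-⅒) = (((5 - 6) - 2)*(-2))*(-⅒) = ((-1 - 2)*(-2))*(-⅒) = -3*(-2)*(-⅒) = 6*(-⅒) = -⅗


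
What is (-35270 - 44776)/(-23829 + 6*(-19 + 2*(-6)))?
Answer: 26682/8005 ≈ 3.3332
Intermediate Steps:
(-35270 - 44776)/(-23829 + 6*(-19 + 2*(-6))) = -80046/(-23829 + 6*(-19 - 12)) = -80046/(-23829 + 6*(-31)) = -80046/(-23829 - 186) = -80046/(-24015) = -80046*(-1/24015) = 26682/8005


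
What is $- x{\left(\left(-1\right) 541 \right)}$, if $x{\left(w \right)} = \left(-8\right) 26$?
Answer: $208$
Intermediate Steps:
$x{\left(w \right)} = -208$
$- x{\left(\left(-1\right) 541 \right)} = \left(-1\right) \left(-208\right) = 208$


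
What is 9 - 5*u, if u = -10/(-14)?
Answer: 38/7 ≈ 5.4286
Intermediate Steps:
u = 5/7 (u = -10*(-1/14) = 5/7 ≈ 0.71429)
9 - 5*u = 9 - 5*5/7 = 9 - 25/7 = 38/7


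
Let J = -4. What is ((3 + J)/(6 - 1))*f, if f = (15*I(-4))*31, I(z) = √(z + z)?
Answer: -186*I*√2 ≈ -263.04*I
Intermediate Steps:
I(z) = √2*√z (I(z) = √(2*z) = √2*√z)
f = 930*I*√2 (f = (15*(√2*√(-4)))*31 = (15*(√2*(2*I)))*31 = (15*(2*I*√2))*31 = (30*I*√2)*31 = 930*I*√2 ≈ 1315.2*I)
((3 + J)/(6 - 1))*f = ((3 - 4)/(6 - 1))*(930*I*√2) = (-1/5)*(930*I*√2) = (-1*⅕)*(930*I*√2) = -186*I*√2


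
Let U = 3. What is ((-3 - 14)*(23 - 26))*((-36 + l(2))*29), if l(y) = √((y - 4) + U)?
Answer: -51765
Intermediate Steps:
l(y) = √(-1 + y) (l(y) = √((y - 4) + 3) = √((-4 + y) + 3) = √(-1 + y))
((-3 - 14)*(23 - 26))*((-36 + l(2))*29) = ((-3 - 14)*(23 - 26))*((-36 + √(-1 + 2))*29) = (-17*(-3))*((-36 + √1)*29) = 51*((-36 + 1)*29) = 51*(-35*29) = 51*(-1015) = -51765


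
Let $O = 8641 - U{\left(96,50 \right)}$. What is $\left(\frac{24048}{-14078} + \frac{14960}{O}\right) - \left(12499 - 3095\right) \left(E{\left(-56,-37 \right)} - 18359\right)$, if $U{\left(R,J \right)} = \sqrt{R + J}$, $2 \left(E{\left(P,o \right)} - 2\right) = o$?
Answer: $\frac{1651304720601400486}{9555984503} + \frac{272 \sqrt{146}}{1357577} \approx 1.728 \cdot 10^{8}$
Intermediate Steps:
$E{\left(P,o \right)} = 2 + \frac{o}{2}$
$U{\left(R,J \right)} = \sqrt{J + R}$
$O = 8641 - \sqrt{146}$ ($O = 8641 - \sqrt{50 + 96} = 8641 - \sqrt{146} \approx 8628.9$)
$\left(\frac{24048}{-14078} + \frac{14960}{O}\right) - \left(12499 - 3095\right) \left(E{\left(-56,-37 \right)} - 18359\right) = \left(\frac{24048}{-14078} + \frac{14960}{8641 - \sqrt{146}}\right) - \left(12499 - 3095\right) \left(\left(2 + \frac{1}{2} \left(-37\right)\right) - 18359\right) = \left(24048 \left(- \frac{1}{14078}\right) + \frac{14960}{8641 - \sqrt{146}}\right) - 9404 \left(\left(2 - \frac{37}{2}\right) - 18359\right) = \left(- \frac{12024}{7039} + \frac{14960}{8641 - \sqrt{146}}\right) - 9404 \left(- \frac{33}{2} - 18359\right) = \left(- \frac{12024}{7039} + \frac{14960}{8641 - \sqrt{146}}\right) - 9404 \left(- \frac{36751}{2}\right) = \left(- \frac{12024}{7039} + \frac{14960}{8641 - \sqrt{146}}\right) - -172803202 = \left(- \frac{12024}{7039} + \frac{14960}{8641 - \sqrt{146}}\right) + 172803202 = \frac{1216361726854}{7039} + \frac{14960}{8641 - \sqrt{146}}$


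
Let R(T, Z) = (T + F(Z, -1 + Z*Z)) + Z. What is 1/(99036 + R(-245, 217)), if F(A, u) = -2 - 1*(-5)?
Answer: 1/99011 ≈ 1.0100e-5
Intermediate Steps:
F(A, u) = 3 (F(A, u) = -2 + 5 = 3)
R(T, Z) = 3 + T + Z (R(T, Z) = (T + 3) + Z = (3 + T) + Z = 3 + T + Z)
1/(99036 + R(-245, 217)) = 1/(99036 + (3 - 245 + 217)) = 1/(99036 - 25) = 1/99011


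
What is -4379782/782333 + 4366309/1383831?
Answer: -2644970485945/1082616657723 ≈ -2.4431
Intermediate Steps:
-4379782/782333 + 4366309/1383831 = -2644970485945/1082616657723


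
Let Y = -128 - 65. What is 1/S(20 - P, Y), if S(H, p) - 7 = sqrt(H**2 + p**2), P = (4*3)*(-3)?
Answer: -7/40336 + sqrt(40385)/40336 ≈ 0.0048086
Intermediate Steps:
Y = -193
P = -36 (P = 12*(-3) = -36)
S(H, p) = 7 + sqrt(H**2 + p**2)
1/S(20 - P, Y) = 1/(7 + sqrt((20 - 1*(-36))**2 + (-193)**2)) = 1/(7 + sqrt((20 + 36)**2 + 37249)) = 1/(7 + sqrt(56**2 + 37249)) = 1/(7 + sqrt(3136 + 37249)) = 1/(7 + sqrt(40385))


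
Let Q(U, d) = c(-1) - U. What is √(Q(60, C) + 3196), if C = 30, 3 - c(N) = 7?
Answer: 6*√87 ≈ 55.964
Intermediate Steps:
c(N) = -4 (c(N) = 3 - 1*7 = 3 - 7 = -4)
Q(U, d) = -4 - U
√(Q(60, C) + 3196) = √((-4 - 1*60) + 3196) = √((-4 - 60) + 3196) = √(-64 + 3196) = √3132 = 6*√87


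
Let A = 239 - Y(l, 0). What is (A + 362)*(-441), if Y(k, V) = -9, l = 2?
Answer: -269010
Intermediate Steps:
A = 248 (A = 239 - 1*(-9) = 239 + 9 = 248)
(A + 362)*(-441) = (248 + 362)*(-441) = 610*(-441) = -269010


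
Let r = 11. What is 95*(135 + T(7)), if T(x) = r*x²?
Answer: 64030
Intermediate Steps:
T(x) = 11*x²
95*(135 + T(7)) = 95*(135 + 11*7²) = 95*(135 + 11*49) = 95*(135 + 539) = 95*674 = 64030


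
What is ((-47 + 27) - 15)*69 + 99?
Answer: -2316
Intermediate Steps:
((-47 + 27) - 15)*69 + 99 = (-20 - 15)*69 + 99 = -35*69 + 99 = -2415 + 99 = -2316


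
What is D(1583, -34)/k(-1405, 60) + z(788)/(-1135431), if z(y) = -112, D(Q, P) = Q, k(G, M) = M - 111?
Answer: -599127187/19302327 ≈ -31.039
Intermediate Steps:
k(G, M) = -111 + M
D(1583, -34)/k(-1405, 60) + z(788)/(-1135431) = 1583/(-111 + 60) - 112/(-1135431) = 1583/(-51) - 112*(-1/1135431) = 1583*(-1/51) + 112/1135431 = -1583/51 + 112/1135431 = -599127187/19302327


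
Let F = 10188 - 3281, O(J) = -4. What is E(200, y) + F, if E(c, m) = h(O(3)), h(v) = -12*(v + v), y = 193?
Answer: 7003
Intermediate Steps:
h(v) = -24*v
E(c, m) = 96 (E(c, m) = -24*(-4) = 96)
F = 6907
E(200, y) + F = 96 + 6907 = 7003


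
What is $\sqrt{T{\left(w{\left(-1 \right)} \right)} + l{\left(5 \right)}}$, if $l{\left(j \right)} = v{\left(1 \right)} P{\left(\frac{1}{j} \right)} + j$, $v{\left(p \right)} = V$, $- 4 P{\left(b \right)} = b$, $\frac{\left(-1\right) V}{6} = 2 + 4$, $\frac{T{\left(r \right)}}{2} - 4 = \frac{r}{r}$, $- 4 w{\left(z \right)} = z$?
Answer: $\frac{2 \sqrt{105}}{5} \approx 4.0988$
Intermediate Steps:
$w{\left(z \right)} = - \frac{z}{4}$
$T{\left(r \right)} = 10$ ($T{\left(r \right)} = 8 + 2 \frac{r}{r} = 8 + 2 \cdot 1 = 8 + 2 = 10$)
$V = -36$ ($V = - 6 \left(2 + 4\right) = \left(-6\right) 6 = -36$)
$P{\left(b \right)} = - \frac{b}{4}$
$v{\left(p \right)} = -36$
$l{\left(j \right)} = j + \frac{9}{j}$ ($l{\left(j \right)} = - 36 \left(- \frac{1}{4 j}\right) + j = \frac{9}{j} + j = j + \frac{9}{j}$)
$\sqrt{T{\left(w{\left(-1 \right)} \right)} + l{\left(5 \right)}} = \sqrt{10 + \left(5 + \frac{9}{5}\right)} = \sqrt{10 + \frac{34}{5}} = \sqrt{\frac{84}{5}} = \frac{2 \sqrt{105}}{5}$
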